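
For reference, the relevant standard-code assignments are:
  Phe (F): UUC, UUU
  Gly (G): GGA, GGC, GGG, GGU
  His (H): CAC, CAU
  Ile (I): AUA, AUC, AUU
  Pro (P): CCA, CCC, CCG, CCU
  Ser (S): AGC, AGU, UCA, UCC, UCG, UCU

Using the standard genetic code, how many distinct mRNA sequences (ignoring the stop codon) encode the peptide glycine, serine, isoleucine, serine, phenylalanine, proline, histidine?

Gly: 4 codons.
Ser: 6 codons.
Ile: 3 codons.
Ser: 6 codons.
Phe: 2 codons.
Pro: 4 codons.
His: 2 codons.
4 × 6 × 3 × 6 × 2 × 4 × 2 = 6912.

6912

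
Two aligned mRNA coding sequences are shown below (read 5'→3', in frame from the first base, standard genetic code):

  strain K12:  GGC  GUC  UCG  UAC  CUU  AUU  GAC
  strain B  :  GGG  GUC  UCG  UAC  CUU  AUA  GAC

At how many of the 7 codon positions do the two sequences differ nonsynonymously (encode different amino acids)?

Codon 1: GGC Gly / GGG Gly — synonymous.
Codon 2: GUC Val / GUC Val — identical.
Codon 3: UCG Ser / UCG Ser — identical.
Codon 4: UAC Tyr / UAC Tyr — identical.
Codon 5: CUU Leu / CUU Leu — identical.
Codon 6: AUU Ile / AUA Ile — synonymous.
Codon 7: GAC Asp / GAC Asp — identical.
Nonsynonymous differences: 0.

0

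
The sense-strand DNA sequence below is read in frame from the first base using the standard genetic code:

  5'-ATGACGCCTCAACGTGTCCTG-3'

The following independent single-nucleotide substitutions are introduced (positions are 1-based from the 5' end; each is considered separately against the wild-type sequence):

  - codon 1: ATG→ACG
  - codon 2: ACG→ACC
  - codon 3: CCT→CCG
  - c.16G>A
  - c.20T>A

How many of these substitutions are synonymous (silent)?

2

Codon 1: ATG (Met) → ACG (Thr) — missense.
Codon 2: ACG (Thr) → ACC (Thr) — synonymous.
Codon 3: CCT (Pro) → CCG (Pro) — synonymous.
Codon 6: GTC (Val) → ATC (Ile) — missense.
Codon 7: CTG (Leu) → CAG (Gln) — missense.
Synonymous: 2 of 5.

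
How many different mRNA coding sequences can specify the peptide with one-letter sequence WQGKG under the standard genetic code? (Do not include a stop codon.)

64

Trp: 1 codon.
Gln: 2 codons.
Gly: 4 codons.
Lys: 2 codons.
Gly: 4 codons.
1 × 2 × 4 × 2 × 4 = 64.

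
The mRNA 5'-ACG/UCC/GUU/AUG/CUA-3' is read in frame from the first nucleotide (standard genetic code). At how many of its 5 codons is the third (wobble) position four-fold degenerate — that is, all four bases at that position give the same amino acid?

Codon 1 ACG (Thr): third position 4-fold.
Codon 2 UCC (Ser): third position 4-fold.
Codon 3 GUU (Val): third position 4-fold.
Codon 4 AUG (Met): third position 1-fold.
Codon 5 CUA (Leu): third position 4-fold.
Four-fold degenerate third positions: 4.

4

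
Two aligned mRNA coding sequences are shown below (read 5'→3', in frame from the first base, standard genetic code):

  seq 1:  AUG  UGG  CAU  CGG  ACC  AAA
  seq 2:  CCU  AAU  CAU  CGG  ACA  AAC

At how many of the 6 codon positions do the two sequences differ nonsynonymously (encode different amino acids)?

3

Codon 1: AUG Met / CCU Pro — nonsynonymous.
Codon 2: UGG Trp / AAU Asn — nonsynonymous.
Codon 3: CAU His / CAU His — identical.
Codon 4: CGG Arg / CGG Arg — identical.
Codon 5: ACC Thr / ACA Thr — synonymous.
Codon 6: AAA Lys / AAC Asn — nonsynonymous.
Nonsynonymous differences: 3.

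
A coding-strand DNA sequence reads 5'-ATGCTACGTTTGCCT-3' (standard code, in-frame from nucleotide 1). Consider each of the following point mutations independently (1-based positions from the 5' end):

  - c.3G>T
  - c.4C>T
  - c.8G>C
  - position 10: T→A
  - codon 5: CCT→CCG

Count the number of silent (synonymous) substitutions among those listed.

Codon 1: ATG (Met) → ATT (Ile) — missense.
Codon 2: CTA (Leu) → TTA (Leu) — synonymous.
Codon 3: CGT (Arg) → CCT (Pro) — missense.
Codon 4: TTG (Leu) → ATG (Met) — missense.
Codon 5: CCT (Pro) → CCG (Pro) — synonymous.
Synonymous: 2 of 5.

2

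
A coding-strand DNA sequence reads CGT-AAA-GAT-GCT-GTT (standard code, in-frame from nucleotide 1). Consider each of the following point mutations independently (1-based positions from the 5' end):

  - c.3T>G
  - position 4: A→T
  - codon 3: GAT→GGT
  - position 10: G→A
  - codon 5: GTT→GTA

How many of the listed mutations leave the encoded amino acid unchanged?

Codon 1: CGT (Arg) → CGG (Arg) — synonymous.
Codon 2: AAA (Lys) → TAA (Stop) — nonsense.
Codon 3: GAT (Asp) → GGT (Gly) — missense.
Codon 4: GCT (Ala) → ACT (Thr) — missense.
Codon 5: GTT (Val) → GTA (Val) — synonymous.
Synonymous: 2 of 5.

2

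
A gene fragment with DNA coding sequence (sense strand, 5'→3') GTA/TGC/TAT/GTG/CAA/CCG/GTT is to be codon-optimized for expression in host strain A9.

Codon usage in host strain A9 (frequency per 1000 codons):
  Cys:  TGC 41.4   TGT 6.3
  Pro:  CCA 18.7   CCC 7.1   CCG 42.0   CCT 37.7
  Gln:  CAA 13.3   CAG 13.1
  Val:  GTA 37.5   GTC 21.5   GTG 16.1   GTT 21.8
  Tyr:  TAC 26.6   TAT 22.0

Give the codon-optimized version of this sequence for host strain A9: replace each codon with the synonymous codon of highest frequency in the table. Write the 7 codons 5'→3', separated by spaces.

Codon 1 (Val): best is GTA at 37.5.
Codon 2 (Cys): best is TGC at 41.4.
Codon 3 (Tyr): best is TAC at 26.6.
Codon 4 (Val): best is GTA at 37.5.
Codon 5 (Gln): best is CAA at 13.3.
Codon 6 (Pro): best is CCG at 42.0.
Codon 7 (Val): best is GTA at 37.5.

GTA TGC TAC GTA CAA CCG GTA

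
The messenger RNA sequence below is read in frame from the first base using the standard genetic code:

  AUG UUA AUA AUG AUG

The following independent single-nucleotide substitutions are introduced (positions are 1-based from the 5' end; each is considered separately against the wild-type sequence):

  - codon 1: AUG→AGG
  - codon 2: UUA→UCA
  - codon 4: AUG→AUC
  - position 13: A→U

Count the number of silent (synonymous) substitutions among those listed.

0

Codon 1: AUG (Met) → AGG (Arg) — missense.
Codon 2: UUA (Leu) → UCA (Ser) — missense.
Codon 4: AUG (Met) → AUC (Ile) — missense.
Codon 5: AUG (Met) → UUG (Leu) — missense.
Synonymous: 0 of 4.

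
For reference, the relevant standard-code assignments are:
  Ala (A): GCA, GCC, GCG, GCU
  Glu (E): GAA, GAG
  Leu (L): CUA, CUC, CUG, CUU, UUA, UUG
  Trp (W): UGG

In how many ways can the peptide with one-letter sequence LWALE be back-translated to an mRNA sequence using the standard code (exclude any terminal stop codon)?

Leu: 6 codons.
Trp: 1 codon.
Ala: 4 codons.
Leu: 6 codons.
Glu: 2 codons.
6 × 1 × 4 × 6 × 2 = 288.

288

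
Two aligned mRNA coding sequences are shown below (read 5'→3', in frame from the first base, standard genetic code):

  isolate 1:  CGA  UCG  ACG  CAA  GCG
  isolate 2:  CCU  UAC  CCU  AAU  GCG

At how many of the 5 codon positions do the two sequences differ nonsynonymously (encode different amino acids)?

4

Codon 1: CGA Arg / CCU Pro — nonsynonymous.
Codon 2: UCG Ser / UAC Tyr — nonsynonymous.
Codon 3: ACG Thr / CCU Pro — nonsynonymous.
Codon 4: CAA Gln / AAU Asn — nonsynonymous.
Codon 5: GCG Ala / GCG Ala — identical.
Nonsynonymous differences: 4.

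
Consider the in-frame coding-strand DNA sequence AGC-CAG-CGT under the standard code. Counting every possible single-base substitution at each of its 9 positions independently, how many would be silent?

Codon 1 (AGC, Ser): 1 synonymous substitution.
Codon 2 (CAG, Gln): 1 synonymous substitution.
Codon 3 (CGT, Arg): 3 synonymous substitutions.
Total: 1 + 1 + 3 = 5.

5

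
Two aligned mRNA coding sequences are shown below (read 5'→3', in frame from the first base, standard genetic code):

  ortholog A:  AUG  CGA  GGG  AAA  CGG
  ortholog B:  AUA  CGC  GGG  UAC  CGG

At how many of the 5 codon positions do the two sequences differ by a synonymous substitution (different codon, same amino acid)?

Codon 1: AUG Met / AUA Ile — nonsynonymous.
Codon 2: CGA Arg / CGC Arg — synonymous.
Codon 3: GGG Gly / GGG Gly — identical.
Codon 4: AAA Lys / UAC Tyr — nonsynonymous.
Codon 5: CGG Arg / CGG Arg — identical.
Synonymous differences: 1.

1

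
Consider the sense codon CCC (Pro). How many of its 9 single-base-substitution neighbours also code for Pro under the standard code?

3

Position 1: none → 0 synonymous.
Position 2: none → 0 synonymous.
Position 3: CCU, CCA, CCG → 3 synonymous.
Total: 0 + 0 + 3 = 3.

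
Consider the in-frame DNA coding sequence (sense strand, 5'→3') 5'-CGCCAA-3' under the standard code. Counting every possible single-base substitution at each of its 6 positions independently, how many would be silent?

4

Codon 1 (CGC, Arg): 3 synonymous substitutions.
Codon 2 (CAA, Gln): 1 synonymous substitution.
Total: 3 + 1 = 4.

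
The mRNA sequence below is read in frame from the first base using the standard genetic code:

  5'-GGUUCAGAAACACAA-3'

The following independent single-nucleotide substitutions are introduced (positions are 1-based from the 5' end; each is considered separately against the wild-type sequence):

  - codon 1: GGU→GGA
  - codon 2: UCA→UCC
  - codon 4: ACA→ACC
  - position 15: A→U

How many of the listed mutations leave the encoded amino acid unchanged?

Codon 1: GGU (Gly) → GGA (Gly) — synonymous.
Codon 2: UCA (Ser) → UCC (Ser) — synonymous.
Codon 4: ACA (Thr) → ACC (Thr) — synonymous.
Codon 5: CAA (Gln) → CAU (His) — missense.
Synonymous: 3 of 4.

3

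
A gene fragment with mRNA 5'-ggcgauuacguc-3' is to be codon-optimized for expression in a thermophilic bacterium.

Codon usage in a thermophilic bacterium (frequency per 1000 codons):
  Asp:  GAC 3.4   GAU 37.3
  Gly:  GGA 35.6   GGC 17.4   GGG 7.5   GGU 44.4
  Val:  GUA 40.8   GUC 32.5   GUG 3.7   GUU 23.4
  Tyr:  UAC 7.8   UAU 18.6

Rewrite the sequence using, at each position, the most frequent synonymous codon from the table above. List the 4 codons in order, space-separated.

GGU GAU UAU GUA

Codon 1 (Gly): best is GGU at 44.4.
Codon 2 (Asp): best is GAU at 37.3.
Codon 3 (Tyr): best is UAU at 18.6.
Codon 4 (Val): best is GUA at 40.8.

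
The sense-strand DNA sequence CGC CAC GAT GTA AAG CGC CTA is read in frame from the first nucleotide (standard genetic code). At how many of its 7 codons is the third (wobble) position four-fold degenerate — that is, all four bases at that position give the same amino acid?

Codon 1 CGC (Arg): third position 4-fold.
Codon 2 CAC (His): third position 2-fold.
Codon 3 GAT (Asp): third position 2-fold.
Codon 4 GTA (Val): third position 4-fold.
Codon 5 AAG (Lys): third position 2-fold.
Codon 6 CGC (Arg): third position 4-fold.
Codon 7 CTA (Leu): third position 4-fold.
Four-fold degenerate third positions: 4.

4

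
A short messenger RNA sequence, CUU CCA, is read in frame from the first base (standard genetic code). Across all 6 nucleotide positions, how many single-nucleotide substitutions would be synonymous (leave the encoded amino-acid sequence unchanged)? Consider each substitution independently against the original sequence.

6

Codon 1 (CUU, Leu): 3 synonymous substitutions.
Codon 2 (CCA, Pro): 3 synonymous substitutions.
Total: 3 + 3 = 6.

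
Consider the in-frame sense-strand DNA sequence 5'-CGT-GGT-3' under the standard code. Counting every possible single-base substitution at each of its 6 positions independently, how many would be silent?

6

Codon 1 (CGT, Arg): 3 synonymous substitutions.
Codon 2 (GGT, Gly): 3 synonymous substitutions.
Total: 3 + 3 = 6.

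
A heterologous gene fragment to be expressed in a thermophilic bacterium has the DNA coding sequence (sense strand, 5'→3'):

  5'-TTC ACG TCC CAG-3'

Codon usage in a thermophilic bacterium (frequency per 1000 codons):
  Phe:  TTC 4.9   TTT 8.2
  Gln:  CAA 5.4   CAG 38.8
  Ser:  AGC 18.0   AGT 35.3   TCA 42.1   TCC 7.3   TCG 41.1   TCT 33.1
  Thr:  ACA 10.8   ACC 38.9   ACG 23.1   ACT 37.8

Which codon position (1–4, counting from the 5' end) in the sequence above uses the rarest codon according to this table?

1

Codon 1 TTC (Phe): 4.9 per 1000.
Codon 2 ACG (Thr): 23.1 per 1000.
Codon 3 TCC (Ser): 7.3 per 1000.
Codon 4 CAG (Gln): 38.8 per 1000.
Lowest frequency is 4.9 at codon 1.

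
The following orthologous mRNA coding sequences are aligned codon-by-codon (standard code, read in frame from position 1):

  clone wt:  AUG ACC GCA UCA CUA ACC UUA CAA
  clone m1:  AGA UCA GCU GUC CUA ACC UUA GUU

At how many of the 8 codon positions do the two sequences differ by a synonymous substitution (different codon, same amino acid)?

1

Codon 1: AUG Met / AGA Arg — nonsynonymous.
Codon 2: ACC Thr / UCA Ser — nonsynonymous.
Codon 3: GCA Ala / GCU Ala — synonymous.
Codon 4: UCA Ser / GUC Val — nonsynonymous.
Codon 5: CUA Leu / CUA Leu — identical.
Codon 6: ACC Thr / ACC Thr — identical.
Codon 7: UUA Leu / UUA Leu — identical.
Codon 8: CAA Gln / GUU Val — nonsynonymous.
Synonymous differences: 1.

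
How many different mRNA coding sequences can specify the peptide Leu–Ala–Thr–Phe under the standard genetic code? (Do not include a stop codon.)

Leu: 6 codons.
Ala: 4 codons.
Thr: 4 codons.
Phe: 2 codons.
6 × 4 × 4 × 2 = 192.

192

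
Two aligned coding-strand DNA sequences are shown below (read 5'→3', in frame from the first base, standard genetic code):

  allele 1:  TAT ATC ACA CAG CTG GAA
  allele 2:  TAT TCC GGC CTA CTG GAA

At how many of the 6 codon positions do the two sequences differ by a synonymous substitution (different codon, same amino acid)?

0

Codon 1: TAT Tyr / TAT Tyr — identical.
Codon 2: ATC Ile / TCC Ser — nonsynonymous.
Codon 3: ACA Thr / GGC Gly — nonsynonymous.
Codon 4: CAG Gln / CTA Leu — nonsynonymous.
Codon 5: CTG Leu / CTG Leu — identical.
Codon 6: GAA Glu / GAA Glu — identical.
Synonymous differences: 0.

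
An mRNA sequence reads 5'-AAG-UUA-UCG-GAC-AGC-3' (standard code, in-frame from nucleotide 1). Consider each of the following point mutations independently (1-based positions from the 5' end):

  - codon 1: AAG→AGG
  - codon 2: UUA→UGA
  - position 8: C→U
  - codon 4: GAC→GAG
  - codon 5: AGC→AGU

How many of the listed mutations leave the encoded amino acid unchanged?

1

Codon 1: AAG (Lys) → AGG (Arg) — missense.
Codon 2: UUA (Leu) → UGA (Stop) — nonsense.
Codon 3: UCG (Ser) → UUG (Leu) — missense.
Codon 4: GAC (Asp) → GAG (Glu) — missense.
Codon 5: AGC (Ser) → AGU (Ser) — synonymous.
Synonymous: 1 of 5.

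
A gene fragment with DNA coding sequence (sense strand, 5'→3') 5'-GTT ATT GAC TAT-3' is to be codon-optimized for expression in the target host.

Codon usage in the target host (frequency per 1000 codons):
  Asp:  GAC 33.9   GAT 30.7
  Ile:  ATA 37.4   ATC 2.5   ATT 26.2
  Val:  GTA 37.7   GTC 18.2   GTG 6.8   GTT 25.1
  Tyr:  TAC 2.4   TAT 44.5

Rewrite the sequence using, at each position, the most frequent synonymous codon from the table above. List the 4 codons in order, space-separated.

GTA ATA GAC TAT

Codon 1 (Val): best is GTA at 37.7.
Codon 2 (Ile): best is ATA at 37.4.
Codon 3 (Asp): best is GAC at 33.9.
Codon 4 (Tyr): best is TAT at 44.5.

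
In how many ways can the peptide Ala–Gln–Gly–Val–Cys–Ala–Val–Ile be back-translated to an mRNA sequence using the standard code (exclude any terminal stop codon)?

Ala: 4 codons.
Gln: 2 codons.
Gly: 4 codons.
Val: 4 codons.
Cys: 2 codons.
Ala: 4 codons.
Val: 4 codons.
Ile: 3 codons.
4 × 2 × 4 × 4 × 2 × 4 × 4 × 3 = 12288.

12288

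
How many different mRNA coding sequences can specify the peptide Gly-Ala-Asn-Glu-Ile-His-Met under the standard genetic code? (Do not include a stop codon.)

Gly: 4 codons.
Ala: 4 codons.
Asn: 2 codons.
Glu: 2 codons.
Ile: 3 codons.
His: 2 codons.
Met: 1 codon.
4 × 4 × 2 × 2 × 3 × 2 × 1 = 384.

384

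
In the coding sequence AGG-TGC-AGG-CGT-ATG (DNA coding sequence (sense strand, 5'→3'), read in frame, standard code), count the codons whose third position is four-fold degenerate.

Codon 1 AGG (Arg): third position 2-fold.
Codon 2 TGC (Cys): third position 2-fold.
Codon 3 AGG (Arg): third position 2-fold.
Codon 4 CGT (Arg): third position 4-fold.
Codon 5 ATG (Met): third position 1-fold.
Four-fold degenerate third positions: 1.

1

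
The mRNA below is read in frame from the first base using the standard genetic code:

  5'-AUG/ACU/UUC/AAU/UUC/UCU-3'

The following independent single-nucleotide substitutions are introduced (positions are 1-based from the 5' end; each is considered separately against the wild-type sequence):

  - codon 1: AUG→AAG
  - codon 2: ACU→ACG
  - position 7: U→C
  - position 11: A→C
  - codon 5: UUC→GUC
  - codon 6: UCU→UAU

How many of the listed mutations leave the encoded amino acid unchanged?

Codon 1: AUG (Met) → AAG (Lys) — missense.
Codon 2: ACU (Thr) → ACG (Thr) — synonymous.
Codon 3: UUC (Phe) → CUC (Leu) — missense.
Codon 4: AAU (Asn) → ACU (Thr) — missense.
Codon 5: UUC (Phe) → GUC (Val) — missense.
Codon 6: UCU (Ser) → UAU (Tyr) — missense.
Synonymous: 1 of 6.

1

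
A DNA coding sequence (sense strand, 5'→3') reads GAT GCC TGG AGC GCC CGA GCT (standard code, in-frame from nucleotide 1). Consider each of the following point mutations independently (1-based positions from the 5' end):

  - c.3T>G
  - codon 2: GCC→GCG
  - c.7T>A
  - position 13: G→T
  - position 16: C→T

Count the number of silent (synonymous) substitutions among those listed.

1

Codon 1: GAT (Asp) → GAG (Glu) — missense.
Codon 2: GCC (Ala) → GCG (Ala) — synonymous.
Codon 3: TGG (Trp) → AGG (Arg) — missense.
Codon 5: GCC (Ala) → TCC (Ser) — missense.
Codon 6: CGA (Arg) → TGA (Stop) — nonsense.
Synonymous: 1 of 5.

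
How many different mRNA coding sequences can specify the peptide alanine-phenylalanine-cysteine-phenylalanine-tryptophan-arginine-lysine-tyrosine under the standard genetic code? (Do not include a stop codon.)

768

Ala: 4 codons.
Phe: 2 codons.
Cys: 2 codons.
Phe: 2 codons.
Trp: 1 codon.
Arg: 6 codons.
Lys: 2 codons.
Tyr: 2 codons.
4 × 2 × 2 × 2 × 1 × 6 × 2 × 2 = 768.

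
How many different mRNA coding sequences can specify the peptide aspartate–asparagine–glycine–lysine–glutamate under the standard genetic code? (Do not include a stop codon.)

Asp: 2 codons.
Asn: 2 codons.
Gly: 4 codons.
Lys: 2 codons.
Glu: 2 codons.
2 × 2 × 4 × 2 × 2 = 64.

64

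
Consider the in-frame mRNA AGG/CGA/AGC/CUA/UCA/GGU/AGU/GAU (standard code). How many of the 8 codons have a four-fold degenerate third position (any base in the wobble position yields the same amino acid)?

Codon 1 AGG (Arg): third position 2-fold.
Codon 2 CGA (Arg): third position 4-fold.
Codon 3 AGC (Ser): third position 2-fold.
Codon 4 CUA (Leu): third position 4-fold.
Codon 5 UCA (Ser): third position 4-fold.
Codon 6 GGU (Gly): third position 4-fold.
Codon 7 AGU (Ser): third position 2-fold.
Codon 8 GAU (Asp): third position 2-fold.
Four-fold degenerate third positions: 4.

4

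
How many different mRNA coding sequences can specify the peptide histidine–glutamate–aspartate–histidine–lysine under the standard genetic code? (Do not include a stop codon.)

His: 2 codons.
Glu: 2 codons.
Asp: 2 codons.
His: 2 codons.
Lys: 2 codons.
2 × 2 × 2 × 2 × 2 = 32.

32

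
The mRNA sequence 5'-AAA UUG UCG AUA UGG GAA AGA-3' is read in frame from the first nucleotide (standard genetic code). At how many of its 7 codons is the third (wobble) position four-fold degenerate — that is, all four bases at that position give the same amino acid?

1

Codon 1 AAA (Lys): third position 2-fold.
Codon 2 UUG (Leu): third position 2-fold.
Codon 3 UCG (Ser): third position 4-fold.
Codon 4 AUA (Ile): third position 3-fold.
Codon 5 UGG (Trp): third position 1-fold.
Codon 6 GAA (Glu): third position 2-fold.
Codon 7 AGA (Arg): third position 2-fold.
Four-fold degenerate third positions: 1.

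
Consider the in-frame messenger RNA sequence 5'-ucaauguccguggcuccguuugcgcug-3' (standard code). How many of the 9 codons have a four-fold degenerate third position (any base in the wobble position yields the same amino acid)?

7

Codon 1 UCA (Ser): third position 4-fold.
Codon 2 AUG (Met): third position 1-fold.
Codon 3 UCC (Ser): third position 4-fold.
Codon 4 GUG (Val): third position 4-fold.
Codon 5 GCU (Ala): third position 4-fold.
Codon 6 CCG (Pro): third position 4-fold.
Codon 7 UUU (Phe): third position 2-fold.
Codon 8 GCG (Ala): third position 4-fold.
Codon 9 CUG (Leu): third position 4-fold.
Four-fold degenerate third positions: 7.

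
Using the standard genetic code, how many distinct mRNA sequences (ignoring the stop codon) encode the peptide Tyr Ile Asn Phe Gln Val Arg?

1152

Tyr: 2 codons.
Ile: 3 codons.
Asn: 2 codons.
Phe: 2 codons.
Gln: 2 codons.
Val: 4 codons.
Arg: 6 codons.
2 × 3 × 2 × 2 × 2 × 4 × 6 = 1152.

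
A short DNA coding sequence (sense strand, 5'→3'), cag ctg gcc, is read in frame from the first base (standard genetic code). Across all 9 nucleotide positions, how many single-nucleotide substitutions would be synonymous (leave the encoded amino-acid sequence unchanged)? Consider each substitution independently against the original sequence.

Codon 1 (CAG, Gln): 1 synonymous substitution.
Codon 2 (CTG, Leu): 4 synonymous substitutions.
Codon 3 (GCC, Ala): 3 synonymous substitutions.
Total: 1 + 4 + 3 = 8.

8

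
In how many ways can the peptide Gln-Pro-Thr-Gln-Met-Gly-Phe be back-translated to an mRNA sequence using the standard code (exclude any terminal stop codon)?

512

Gln: 2 codons.
Pro: 4 codons.
Thr: 4 codons.
Gln: 2 codons.
Met: 1 codon.
Gly: 4 codons.
Phe: 2 codons.
2 × 4 × 4 × 2 × 1 × 4 × 2 = 512.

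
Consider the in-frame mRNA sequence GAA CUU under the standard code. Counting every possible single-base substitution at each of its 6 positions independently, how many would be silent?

4

Codon 1 (GAA, Glu): 1 synonymous substitution.
Codon 2 (CUU, Leu): 3 synonymous substitutions.
Total: 1 + 3 = 4.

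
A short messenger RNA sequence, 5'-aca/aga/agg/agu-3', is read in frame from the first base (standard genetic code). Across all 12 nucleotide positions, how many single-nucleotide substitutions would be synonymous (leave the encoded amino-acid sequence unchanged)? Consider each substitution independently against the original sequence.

Codon 1 (ACA, Thr): 3 synonymous substitutions.
Codon 2 (AGA, Arg): 2 synonymous substitutions.
Codon 3 (AGG, Arg): 2 synonymous substitutions.
Codon 4 (AGU, Ser): 1 synonymous substitution.
Total: 3 + 2 + 2 + 1 = 8.

8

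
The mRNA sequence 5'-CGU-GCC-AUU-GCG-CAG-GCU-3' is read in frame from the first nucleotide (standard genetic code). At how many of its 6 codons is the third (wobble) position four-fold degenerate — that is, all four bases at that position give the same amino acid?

Codon 1 CGU (Arg): third position 4-fold.
Codon 2 GCC (Ala): third position 4-fold.
Codon 3 AUU (Ile): third position 3-fold.
Codon 4 GCG (Ala): third position 4-fold.
Codon 5 CAG (Gln): third position 2-fold.
Codon 6 GCU (Ala): third position 4-fold.
Four-fold degenerate third positions: 4.

4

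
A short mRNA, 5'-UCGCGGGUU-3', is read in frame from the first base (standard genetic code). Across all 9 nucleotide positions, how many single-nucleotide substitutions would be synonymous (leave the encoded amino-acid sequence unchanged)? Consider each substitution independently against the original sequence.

Codon 1 (UCG, Ser): 3 synonymous substitutions.
Codon 2 (CGG, Arg): 4 synonymous substitutions.
Codon 3 (GUU, Val): 3 synonymous substitutions.
Total: 3 + 4 + 3 = 10.

10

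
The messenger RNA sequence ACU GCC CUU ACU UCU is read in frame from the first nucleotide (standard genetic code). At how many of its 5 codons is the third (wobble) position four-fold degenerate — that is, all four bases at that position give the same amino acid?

Codon 1 ACU (Thr): third position 4-fold.
Codon 2 GCC (Ala): third position 4-fold.
Codon 3 CUU (Leu): third position 4-fold.
Codon 4 ACU (Thr): third position 4-fold.
Codon 5 UCU (Ser): third position 4-fold.
Four-fold degenerate third positions: 5.

5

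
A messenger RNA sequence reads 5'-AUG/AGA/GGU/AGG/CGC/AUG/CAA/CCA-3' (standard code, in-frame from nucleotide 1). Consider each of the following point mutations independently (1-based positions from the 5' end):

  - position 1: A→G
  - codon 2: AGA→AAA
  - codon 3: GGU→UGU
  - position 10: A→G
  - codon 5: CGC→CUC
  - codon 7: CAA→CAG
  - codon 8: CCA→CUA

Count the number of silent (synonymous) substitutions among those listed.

1

Codon 1: AUG (Met) → GUG (Val) — missense.
Codon 2: AGA (Arg) → AAA (Lys) — missense.
Codon 3: GGU (Gly) → UGU (Cys) — missense.
Codon 4: AGG (Arg) → GGG (Gly) — missense.
Codon 5: CGC (Arg) → CUC (Leu) — missense.
Codon 7: CAA (Gln) → CAG (Gln) — synonymous.
Codon 8: CCA (Pro) → CUA (Leu) — missense.
Synonymous: 1 of 7.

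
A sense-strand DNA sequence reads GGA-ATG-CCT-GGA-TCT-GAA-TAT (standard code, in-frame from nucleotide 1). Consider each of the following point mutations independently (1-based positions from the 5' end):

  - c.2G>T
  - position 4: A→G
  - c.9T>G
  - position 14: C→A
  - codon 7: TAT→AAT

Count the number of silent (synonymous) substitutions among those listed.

1

Codon 1: GGA (Gly) → GTA (Val) — missense.
Codon 2: ATG (Met) → GTG (Val) — missense.
Codon 3: CCT (Pro) → CCG (Pro) — synonymous.
Codon 5: TCT (Ser) → TAT (Tyr) — missense.
Codon 7: TAT (Tyr) → AAT (Asn) — missense.
Synonymous: 1 of 5.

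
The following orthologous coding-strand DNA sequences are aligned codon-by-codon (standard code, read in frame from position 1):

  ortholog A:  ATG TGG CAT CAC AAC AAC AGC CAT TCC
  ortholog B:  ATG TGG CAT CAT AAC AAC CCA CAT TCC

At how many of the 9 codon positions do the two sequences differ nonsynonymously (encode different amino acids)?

1

Codon 1: ATG Met / ATG Met — identical.
Codon 2: TGG Trp / TGG Trp — identical.
Codon 3: CAT His / CAT His — identical.
Codon 4: CAC His / CAT His — synonymous.
Codon 5: AAC Asn / AAC Asn — identical.
Codon 6: AAC Asn / AAC Asn — identical.
Codon 7: AGC Ser / CCA Pro — nonsynonymous.
Codon 8: CAT His / CAT His — identical.
Codon 9: TCC Ser / TCC Ser — identical.
Nonsynonymous differences: 1.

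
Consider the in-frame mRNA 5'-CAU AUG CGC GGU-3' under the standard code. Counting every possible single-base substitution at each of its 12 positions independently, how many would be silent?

Codon 1 (CAU, His): 1 synonymous substitution.
Codon 2 (AUG, Met): 0 synonymous substitutions.
Codon 3 (CGC, Arg): 3 synonymous substitutions.
Codon 4 (GGU, Gly): 3 synonymous substitutions.
Total: 1 + 0 + 3 + 3 = 7.

7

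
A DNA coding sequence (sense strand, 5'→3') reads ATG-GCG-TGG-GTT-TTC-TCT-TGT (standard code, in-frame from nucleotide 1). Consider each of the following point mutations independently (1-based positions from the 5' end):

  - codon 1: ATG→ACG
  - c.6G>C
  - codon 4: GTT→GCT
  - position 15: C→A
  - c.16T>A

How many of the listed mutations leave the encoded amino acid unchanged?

Codon 1: ATG (Met) → ACG (Thr) — missense.
Codon 2: GCG (Ala) → GCC (Ala) — synonymous.
Codon 4: GTT (Val) → GCT (Ala) — missense.
Codon 5: TTC (Phe) → TTA (Leu) — missense.
Codon 6: TCT (Ser) → ACT (Thr) — missense.
Synonymous: 1 of 5.

1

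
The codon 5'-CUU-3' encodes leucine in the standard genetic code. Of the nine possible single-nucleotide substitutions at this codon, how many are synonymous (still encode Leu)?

3

Position 1: none → 0 synonymous.
Position 2: none → 0 synonymous.
Position 3: CUC, CUA, CUG → 3 synonymous.
Total: 0 + 0 + 3 = 3.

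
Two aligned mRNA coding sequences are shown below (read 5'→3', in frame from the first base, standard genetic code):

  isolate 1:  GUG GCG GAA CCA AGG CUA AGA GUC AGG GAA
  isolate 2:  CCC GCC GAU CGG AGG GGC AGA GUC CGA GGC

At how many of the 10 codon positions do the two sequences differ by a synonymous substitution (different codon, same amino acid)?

Codon 1: GUG Val / CCC Pro — nonsynonymous.
Codon 2: GCG Ala / GCC Ala — synonymous.
Codon 3: GAA Glu / GAU Asp — nonsynonymous.
Codon 4: CCA Pro / CGG Arg — nonsynonymous.
Codon 5: AGG Arg / AGG Arg — identical.
Codon 6: CUA Leu / GGC Gly — nonsynonymous.
Codon 7: AGA Arg / AGA Arg — identical.
Codon 8: GUC Val / GUC Val — identical.
Codon 9: AGG Arg / CGA Arg — synonymous.
Codon 10: GAA Glu / GGC Gly — nonsynonymous.
Synonymous differences: 2.

2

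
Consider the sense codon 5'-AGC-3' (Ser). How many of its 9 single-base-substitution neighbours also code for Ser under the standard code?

Position 1: none → 0 synonymous.
Position 2: none → 0 synonymous.
Position 3: AGT → 1 synonymous.
Total: 0 + 0 + 1 = 1.

1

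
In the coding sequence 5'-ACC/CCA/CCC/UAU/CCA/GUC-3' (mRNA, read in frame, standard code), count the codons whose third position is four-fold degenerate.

5

Codon 1 ACC (Thr): third position 4-fold.
Codon 2 CCA (Pro): third position 4-fold.
Codon 3 CCC (Pro): third position 4-fold.
Codon 4 UAU (Tyr): third position 2-fold.
Codon 5 CCA (Pro): third position 4-fold.
Codon 6 GUC (Val): third position 4-fold.
Four-fold degenerate third positions: 5.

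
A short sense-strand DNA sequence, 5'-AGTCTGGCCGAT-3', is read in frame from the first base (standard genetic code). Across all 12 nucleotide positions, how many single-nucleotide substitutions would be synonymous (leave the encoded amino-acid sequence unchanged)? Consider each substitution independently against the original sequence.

Codon 1 (AGT, Ser): 1 synonymous substitution.
Codon 2 (CTG, Leu): 4 synonymous substitutions.
Codon 3 (GCC, Ala): 3 synonymous substitutions.
Codon 4 (GAT, Asp): 1 synonymous substitution.
Total: 1 + 4 + 3 + 1 = 9.

9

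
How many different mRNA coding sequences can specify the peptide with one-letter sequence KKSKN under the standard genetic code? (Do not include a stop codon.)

96

Lys: 2 codons.
Lys: 2 codons.
Ser: 6 codons.
Lys: 2 codons.
Asn: 2 codons.
2 × 2 × 6 × 2 × 2 = 96.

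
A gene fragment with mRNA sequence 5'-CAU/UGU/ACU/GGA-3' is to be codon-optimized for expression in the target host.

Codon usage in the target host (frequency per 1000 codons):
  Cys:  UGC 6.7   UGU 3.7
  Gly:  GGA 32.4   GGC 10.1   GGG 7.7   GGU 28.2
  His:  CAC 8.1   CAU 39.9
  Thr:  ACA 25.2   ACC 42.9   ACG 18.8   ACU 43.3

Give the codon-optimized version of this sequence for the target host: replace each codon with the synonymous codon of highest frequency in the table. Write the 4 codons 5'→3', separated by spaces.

CAU UGC ACU GGA

Codon 1 (His): best is CAU at 39.9.
Codon 2 (Cys): best is UGC at 6.7.
Codon 3 (Thr): best is ACU at 43.3.
Codon 4 (Gly): best is GGA at 32.4.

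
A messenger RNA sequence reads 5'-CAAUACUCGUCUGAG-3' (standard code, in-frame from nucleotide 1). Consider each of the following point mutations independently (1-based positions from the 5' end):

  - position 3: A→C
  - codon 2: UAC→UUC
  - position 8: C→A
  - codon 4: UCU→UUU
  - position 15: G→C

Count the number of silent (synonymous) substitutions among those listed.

0

Codon 1: CAA (Gln) → CAC (His) — missense.
Codon 2: UAC (Tyr) → UUC (Phe) — missense.
Codon 3: UCG (Ser) → UAG (Stop) — nonsense.
Codon 4: UCU (Ser) → UUU (Phe) — missense.
Codon 5: GAG (Glu) → GAC (Asp) — missense.
Synonymous: 0 of 5.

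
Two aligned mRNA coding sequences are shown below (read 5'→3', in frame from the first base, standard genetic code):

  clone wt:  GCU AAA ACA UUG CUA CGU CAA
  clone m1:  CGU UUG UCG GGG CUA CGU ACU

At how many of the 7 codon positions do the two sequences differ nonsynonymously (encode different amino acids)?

Codon 1: GCU Ala / CGU Arg — nonsynonymous.
Codon 2: AAA Lys / UUG Leu — nonsynonymous.
Codon 3: ACA Thr / UCG Ser — nonsynonymous.
Codon 4: UUG Leu / GGG Gly — nonsynonymous.
Codon 5: CUA Leu / CUA Leu — identical.
Codon 6: CGU Arg / CGU Arg — identical.
Codon 7: CAA Gln / ACU Thr — nonsynonymous.
Nonsynonymous differences: 5.

5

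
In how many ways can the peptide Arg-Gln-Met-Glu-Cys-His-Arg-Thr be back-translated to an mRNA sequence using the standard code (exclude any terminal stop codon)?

2304

Arg: 6 codons.
Gln: 2 codons.
Met: 1 codon.
Glu: 2 codons.
Cys: 2 codons.
His: 2 codons.
Arg: 6 codons.
Thr: 4 codons.
6 × 2 × 1 × 2 × 2 × 2 × 6 × 4 = 2304.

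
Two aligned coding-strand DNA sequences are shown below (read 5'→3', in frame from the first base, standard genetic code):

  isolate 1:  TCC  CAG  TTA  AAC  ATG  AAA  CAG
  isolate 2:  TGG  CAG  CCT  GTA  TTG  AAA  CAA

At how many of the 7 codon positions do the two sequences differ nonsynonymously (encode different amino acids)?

Codon 1: TCC Ser / TGG Trp — nonsynonymous.
Codon 2: CAG Gln / CAG Gln — identical.
Codon 3: TTA Leu / CCT Pro — nonsynonymous.
Codon 4: AAC Asn / GTA Val — nonsynonymous.
Codon 5: ATG Met / TTG Leu — nonsynonymous.
Codon 6: AAA Lys / AAA Lys — identical.
Codon 7: CAG Gln / CAA Gln — synonymous.
Nonsynonymous differences: 4.

4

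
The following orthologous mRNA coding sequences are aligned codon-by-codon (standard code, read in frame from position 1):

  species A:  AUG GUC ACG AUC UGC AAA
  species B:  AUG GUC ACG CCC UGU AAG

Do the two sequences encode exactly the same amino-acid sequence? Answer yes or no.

Codon 1: AUG Met / AUG Met — identical.
Codon 2: GUC Val / GUC Val — identical.
Codon 3: ACG Thr / ACG Thr — identical.
Codon 4: AUC Ile / CCC Pro — nonsynonymous.
Codon 5: UGC Cys / UGU Cys — synonymous.
Codon 6: AAA Lys / AAG Lys — synonymous.
Nonsynonymous differences: 1 → different protein.

no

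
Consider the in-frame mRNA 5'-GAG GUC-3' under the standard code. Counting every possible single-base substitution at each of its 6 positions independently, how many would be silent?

Codon 1 (GAG, Glu): 1 synonymous substitution.
Codon 2 (GUC, Val): 3 synonymous substitutions.
Total: 1 + 3 = 4.

4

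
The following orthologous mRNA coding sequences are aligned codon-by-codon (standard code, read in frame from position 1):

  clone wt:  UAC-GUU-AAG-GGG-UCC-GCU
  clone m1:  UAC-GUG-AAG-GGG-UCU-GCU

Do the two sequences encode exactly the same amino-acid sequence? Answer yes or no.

Codon 1: UAC Tyr / UAC Tyr — identical.
Codon 2: GUU Val / GUG Val — synonymous.
Codon 3: AAG Lys / AAG Lys — identical.
Codon 4: GGG Gly / GGG Gly — identical.
Codon 5: UCC Ser / UCU Ser — synonymous.
Codon 6: GCU Ala / GCU Ala — identical.
Nonsynonymous differences: 0 → same protein.

yes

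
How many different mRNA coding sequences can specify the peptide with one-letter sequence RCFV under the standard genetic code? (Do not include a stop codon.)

96

Arg: 6 codons.
Cys: 2 codons.
Phe: 2 codons.
Val: 4 codons.
6 × 2 × 2 × 4 = 96.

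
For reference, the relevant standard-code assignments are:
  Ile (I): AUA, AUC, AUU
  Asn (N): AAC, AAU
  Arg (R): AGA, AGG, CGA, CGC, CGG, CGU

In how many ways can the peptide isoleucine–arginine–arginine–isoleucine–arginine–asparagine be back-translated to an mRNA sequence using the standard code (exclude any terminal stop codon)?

Ile: 3 codons.
Arg: 6 codons.
Arg: 6 codons.
Ile: 3 codons.
Arg: 6 codons.
Asn: 2 codons.
3 × 6 × 6 × 3 × 6 × 2 = 3888.

3888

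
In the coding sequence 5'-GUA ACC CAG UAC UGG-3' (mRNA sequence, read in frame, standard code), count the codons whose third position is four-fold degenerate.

Codon 1 GUA (Val): third position 4-fold.
Codon 2 ACC (Thr): third position 4-fold.
Codon 3 CAG (Gln): third position 2-fold.
Codon 4 UAC (Tyr): third position 2-fold.
Codon 5 UGG (Trp): third position 1-fold.
Four-fold degenerate third positions: 2.

2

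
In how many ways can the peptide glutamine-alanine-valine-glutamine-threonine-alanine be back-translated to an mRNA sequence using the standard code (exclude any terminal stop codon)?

Gln: 2 codons.
Ala: 4 codons.
Val: 4 codons.
Gln: 2 codons.
Thr: 4 codons.
Ala: 4 codons.
2 × 4 × 4 × 2 × 4 × 4 = 1024.

1024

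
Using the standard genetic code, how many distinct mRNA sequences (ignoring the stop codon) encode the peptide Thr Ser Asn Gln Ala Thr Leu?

Thr: 4 codons.
Ser: 6 codons.
Asn: 2 codons.
Gln: 2 codons.
Ala: 4 codons.
Thr: 4 codons.
Leu: 6 codons.
4 × 6 × 2 × 2 × 4 × 4 × 6 = 9216.

9216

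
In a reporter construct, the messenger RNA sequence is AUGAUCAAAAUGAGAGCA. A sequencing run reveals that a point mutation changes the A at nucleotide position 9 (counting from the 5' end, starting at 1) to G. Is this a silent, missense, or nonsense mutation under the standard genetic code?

Position 9 falls in codon 3: AAA → Lys.
After the substitution the codon is AAG → Lys.
Both encode Lys, so the change is synonymous.

silent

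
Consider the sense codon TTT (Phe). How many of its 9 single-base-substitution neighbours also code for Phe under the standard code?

Position 1: none → 0 synonymous.
Position 2: none → 0 synonymous.
Position 3: TTC → 1 synonymous.
Total: 0 + 0 + 1 = 1.

1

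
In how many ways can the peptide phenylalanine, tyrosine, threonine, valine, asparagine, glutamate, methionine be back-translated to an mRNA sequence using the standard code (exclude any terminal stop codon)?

256

Phe: 2 codons.
Tyr: 2 codons.
Thr: 4 codons.
Val: 4 codons.
Asn: 2 codons.
Glu: 2 codons.
Met: 1 codon.
2 × 2 × 4 × 4 × 2 × 2 × 1 = 256.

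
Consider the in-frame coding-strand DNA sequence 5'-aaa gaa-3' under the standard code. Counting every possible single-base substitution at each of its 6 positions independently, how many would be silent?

Codon 1 (AAA, Lys): 1 synonymous substitution.
Codon 2 (GAA, Glu): 1 synonymous substitution.
Total: 1 + 1 = 2.

2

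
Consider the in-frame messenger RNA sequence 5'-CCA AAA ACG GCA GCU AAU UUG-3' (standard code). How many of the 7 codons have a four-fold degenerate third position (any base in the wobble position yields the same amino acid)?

Codon 1 CCA (Pro): third position 4-fold.
Codon 2 AAA (Lys): third position 2-fold.
Codon 3 ACG (Thr): third position 4-fold.
Codon 4 GCA (Ala): third position 4-fold.
Codon 5 GCU (Ala): third position 4-fold.
Codon 6 AAU (Asn): third position 2-fold.
Codon 7 UUG (Leu): third position 2-fold.
Four-fold degenerate third positions: 4.

4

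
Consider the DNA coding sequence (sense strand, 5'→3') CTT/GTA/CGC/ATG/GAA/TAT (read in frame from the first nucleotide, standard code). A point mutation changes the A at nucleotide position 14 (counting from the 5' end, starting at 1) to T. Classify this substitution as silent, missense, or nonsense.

missense

Position 14 falls in codon 5: GAA → Glu.
After the substitution the codon is GTA → Val.
Glu ≠ Val, so this is a missense mutation.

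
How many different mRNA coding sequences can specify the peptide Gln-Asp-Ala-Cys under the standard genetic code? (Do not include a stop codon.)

32

Gln: 2 codons.
Asp: 2 codons.
Ala: 4 codons.
Cys: 2 codons.
2 × 2 × 4 × 2 = 32.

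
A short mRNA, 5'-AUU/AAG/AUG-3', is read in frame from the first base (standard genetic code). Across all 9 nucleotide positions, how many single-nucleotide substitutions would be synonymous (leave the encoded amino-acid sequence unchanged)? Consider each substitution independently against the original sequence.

Codon 1 (AUU, Ile): 2 synonymous substitutions.
Codon 2 (AAG, Lys): 1 synonymous substitution.
Codon 3 (AUG, Met): 0 synonymous substitutions.
Total: 2 + 1 + 0 = 3.

3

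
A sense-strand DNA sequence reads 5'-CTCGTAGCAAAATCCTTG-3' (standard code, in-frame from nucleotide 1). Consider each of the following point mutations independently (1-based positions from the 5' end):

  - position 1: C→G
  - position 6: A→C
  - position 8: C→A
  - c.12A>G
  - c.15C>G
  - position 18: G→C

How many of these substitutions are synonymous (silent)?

3

Codon 1: CTC (Leu) → GTC (Val) — missense.
Codon 2: GTA (Val) → GTC (Val) — synonymous.
Codon 3: GCA (Ala) → GAA (Glu) — missense.
Codon 4: AAA (Lys) → AAG (Lys) — synonymous.
Codon 5: TCC (Ser) → TCG (Ser) — synonymous.
Codon 6: TTG (Leu) → TTC (Phe) — missense.
Synonymous: 3 of 6.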